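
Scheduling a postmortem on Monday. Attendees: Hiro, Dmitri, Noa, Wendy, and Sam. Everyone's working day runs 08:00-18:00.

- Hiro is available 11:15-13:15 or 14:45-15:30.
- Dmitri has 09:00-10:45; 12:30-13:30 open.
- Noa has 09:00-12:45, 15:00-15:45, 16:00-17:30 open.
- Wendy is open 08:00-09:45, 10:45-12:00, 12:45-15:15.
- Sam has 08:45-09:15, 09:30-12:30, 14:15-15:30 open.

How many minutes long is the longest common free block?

Hiro ∩ Dmitri: 12:30-13:15.
Hiro ∩ Dmitri ∩ Noa: 12:30-12:45.
Hiro ∩ Dmitri ∩ Noa ∩ Wendy: ∅.
Hiro ∩ Dmitri ∩ Noa ∩ Wendy ∩ Sam: ∅.
There is no time when everyone is free.
No common window exists, so the longest block is 0 minutes.

0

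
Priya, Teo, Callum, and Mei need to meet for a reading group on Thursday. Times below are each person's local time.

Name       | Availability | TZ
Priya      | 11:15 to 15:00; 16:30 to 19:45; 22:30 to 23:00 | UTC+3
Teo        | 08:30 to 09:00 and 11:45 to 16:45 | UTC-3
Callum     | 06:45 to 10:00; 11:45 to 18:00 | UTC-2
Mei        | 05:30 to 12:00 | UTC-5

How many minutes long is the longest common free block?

120

Priya in UTC: 08:15-12:00, 13:30-16:45, 19:30-20:00 (subtract 3h to convert from UTC+3).
Teo in UTC: 11:30-12:00, 14:45-19:45 (add 3h to convert from UTC-3).
Callum in UTC: 08:45-12:00, 13:45-20:00 (add 2h to convert from UTC-2).
Mei in UTC: 10:30-17:00 (add 5h to convert from UTC-5).
Priya ∩ Teo: 11:30-12:00, 14:45-16:45, 19:30-19:45.
Priya ∩ Teo ∩ Callum: 11:30-12:00, 14:45-16:45, 19:30-19:45.
Priya ∩ Teo ∩ Callum ∩ Mei: 11:30-12:00, 14:45-16:45.
The longest is 14:45-16:45 at 120 minutes.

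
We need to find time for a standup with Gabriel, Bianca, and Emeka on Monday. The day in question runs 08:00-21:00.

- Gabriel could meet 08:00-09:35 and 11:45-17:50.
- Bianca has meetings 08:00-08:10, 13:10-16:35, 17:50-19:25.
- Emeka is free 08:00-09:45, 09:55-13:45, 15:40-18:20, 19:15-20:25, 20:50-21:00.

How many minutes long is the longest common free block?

85

Gabriel free: 08:00-09:35, 11:45-17:50.
Bianca free: 08:10-13:10, 16:35-17:50, 19:25-21:00 (invert busy blocks within the working day).
Emeka free: 08:00-09:45, 09:55-13:45, 15:40-18:20, 19:15-20:25, 20:50-21:00.
Gabriel ∩ Bianca: 08:10-09:35, 11:45-13:10, 16:35-17:50.
Gabriel ∩ Bianca ∩ Emeka: 08:10-09:35, 11:45-13:10, 16:35-17:50.
The longest is 08:10-09:35 at 85 minutes.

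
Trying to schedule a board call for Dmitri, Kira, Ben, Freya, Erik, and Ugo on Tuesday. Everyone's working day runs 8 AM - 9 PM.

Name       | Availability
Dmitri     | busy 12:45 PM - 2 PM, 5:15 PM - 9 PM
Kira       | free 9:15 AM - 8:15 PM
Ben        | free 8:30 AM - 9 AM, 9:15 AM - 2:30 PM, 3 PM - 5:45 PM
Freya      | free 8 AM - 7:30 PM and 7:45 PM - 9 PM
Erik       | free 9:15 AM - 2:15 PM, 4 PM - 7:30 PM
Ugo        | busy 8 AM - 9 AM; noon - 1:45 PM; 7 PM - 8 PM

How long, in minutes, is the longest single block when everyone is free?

Dmitri free: 08:00-12:45, 14:00-17:15 (invert busy blocks within the working day).
Kira free: 09:15-20:15.
Ben free: 08:30-09:00, 09:15-14:30, 15:00-17:45.
Freya free: 08:00-19:30, 19:45-21:00.
Erik free: 09:15-14:15, 16:00-19:30.
Ugo free: 09:00-12:00, 13:45-19:00, 20:00-21:00 (invert busy blocks within the working day).
Dmitri ∩ Kira: 09:15-12:45, 14:00-17:15.
Dmitri ∩ Kira ∩ Ben: 09:15-12:45, 14:00-14:30, 15:00-17:15.
Dmitri ∩ Kira ∩ Ben ∩ Freya: 09:15-12:45, 14:00-14:30, 15:00-17:15.
Dmitri ∩ Kira ∩ Ben ∩ Freya ∩ Erik: 09:15-12:45, 14:00-14:15, 16:00-17:15.
Dmitri ∩ Kira ∩ Ben ∩ Freya ∩ Erik ∩ Ugo: 09:15-12:00, 14:00-14:15, 16:00-17:15.
The longest is 09:15-12:00 at 165 minutes.

165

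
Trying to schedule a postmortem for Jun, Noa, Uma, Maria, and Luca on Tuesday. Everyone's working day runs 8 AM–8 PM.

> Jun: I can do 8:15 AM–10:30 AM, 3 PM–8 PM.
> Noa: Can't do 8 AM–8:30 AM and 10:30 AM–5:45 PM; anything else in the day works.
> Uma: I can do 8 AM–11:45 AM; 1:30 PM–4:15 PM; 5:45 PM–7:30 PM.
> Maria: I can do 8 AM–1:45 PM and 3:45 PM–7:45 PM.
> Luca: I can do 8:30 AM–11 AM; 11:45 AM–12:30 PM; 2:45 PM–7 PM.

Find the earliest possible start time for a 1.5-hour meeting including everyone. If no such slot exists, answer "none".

Jun free: 08:15-10:30, 15:00-20:00.
Noa free: 08:30-10:30, 17:45-20:00 (invert busy blocks within the working day).
Uma free: 08:00-11:45, 13:30-16:15, 17:45-19:30.
Maria free: 08:00-13:45, 15:45-19:45.
Luca free: 08:30-11:00, 11:45-12:30, 14:45-19:00.
Jun ∩ Noa: 08:30-10:30, 17:45-20:00.
Jun ∩ Noa ∩ Uma: 08:30-10:30, 17:45-19:30.
Jun ∩ Noa ∩ Uma ∩ Maria: 08:30-10:30, 17:45-19:30.
Jun ∩ Noa ∩ Uma ∩ Maria ∩ Luca: 08:30-10:30, 17:45-19:00.
The first common window of at least 90 minutes is 08:30-10:30, so the earliest start is 08:30.

08:30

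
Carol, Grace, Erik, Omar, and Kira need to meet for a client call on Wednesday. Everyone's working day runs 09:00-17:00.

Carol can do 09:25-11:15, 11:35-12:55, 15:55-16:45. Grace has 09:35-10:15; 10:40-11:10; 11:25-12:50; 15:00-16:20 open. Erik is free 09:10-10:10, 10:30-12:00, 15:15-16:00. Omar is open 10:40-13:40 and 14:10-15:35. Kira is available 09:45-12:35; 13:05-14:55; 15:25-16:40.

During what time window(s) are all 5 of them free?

Carol ∩ Grace: 09:35-10:15, 10:40-11:10, 11:35-12:50, 15:55-16:20.
Carol ∩ Grace ∩ Erik: 09:35-10:10, 10:40-11:10, 11:35-12:00, 15:55-16:00.
Carol ∩ Grace ∩ Erik ∩ Omar: 10:40-11:10, 11:35-12:00.
Carol ∩ Grace ∩ Erik ∩ Omar ∩ Kira: 10:40-11:10, 11:35-12:00.

10:40-11:10, 11:35-12:00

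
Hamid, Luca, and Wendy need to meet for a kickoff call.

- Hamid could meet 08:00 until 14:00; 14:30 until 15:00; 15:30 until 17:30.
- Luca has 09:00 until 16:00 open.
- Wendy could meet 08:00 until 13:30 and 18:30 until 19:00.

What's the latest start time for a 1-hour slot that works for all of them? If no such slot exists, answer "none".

Hamid ∩ Luca: 09:00-14:00, 14:30-15:00, 15:30-16:00.
Hamid ∩ Luca ∩ Wendy: 09:00-13:30.
The last common window of at least 60 minutes is 09:00-13:30; a 60-minute meeting can start as late as 12:30 and still end by 13:30.

12:30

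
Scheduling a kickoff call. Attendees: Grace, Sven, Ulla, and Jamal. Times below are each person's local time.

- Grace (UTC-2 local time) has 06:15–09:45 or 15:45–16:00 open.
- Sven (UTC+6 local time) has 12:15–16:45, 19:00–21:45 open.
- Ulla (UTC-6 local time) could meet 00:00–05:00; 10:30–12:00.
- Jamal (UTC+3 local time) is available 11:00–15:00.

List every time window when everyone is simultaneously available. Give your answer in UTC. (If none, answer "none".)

Grace in UTC: 08:15-11:45, 17:45-18:00 (add 2h to convert from UTC-2).
Sven in UTC: 06:15-10:45, 13:00-15:45 (subtract 6h to convert from UTC+6).
Ulla in UTC: 06:00-11:00, 16:30-18:00 (add 6h to convert from UTC-6).
Jamal in UTC: 08:00-12:00 (subtract 3h to convert from UTC+3).
Grace ∩ Sven: 08:15-10:45.
Grace ∩ Sven ∩ Ulla: 08:15-10:45.
Grace ∩ Sven ∩ Ulla ∩ Jamal: 08:15-10:45.
So the common availability across everyone is 08:15-10:45.

08:15-10:45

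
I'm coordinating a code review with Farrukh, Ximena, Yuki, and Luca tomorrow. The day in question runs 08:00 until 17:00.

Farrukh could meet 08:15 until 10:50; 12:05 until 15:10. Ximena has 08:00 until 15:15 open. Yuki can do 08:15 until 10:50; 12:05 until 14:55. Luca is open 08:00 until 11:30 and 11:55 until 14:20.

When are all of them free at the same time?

08:15-10:50, 12:05-14:20

Farrukh ∩ Ximena: 08:15-10:50, 12:05-15:10.
Farrukh ∩ Ximena ∩ Yuki: 08:15-10:50, 12:05-14:55.
Farrukh ∩ Ximena ∩ Yuki ∩ Luca: 08:15-10:50, 12:05-14:20.
Those are the intersection windows.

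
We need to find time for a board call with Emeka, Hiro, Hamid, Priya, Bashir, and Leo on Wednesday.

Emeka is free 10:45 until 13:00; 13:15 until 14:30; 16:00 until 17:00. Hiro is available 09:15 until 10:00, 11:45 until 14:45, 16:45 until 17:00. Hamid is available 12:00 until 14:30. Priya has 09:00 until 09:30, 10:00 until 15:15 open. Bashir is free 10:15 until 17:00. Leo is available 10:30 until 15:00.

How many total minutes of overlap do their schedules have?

135

Emeka ∩ Hiro: 11:45-13:00, 13:15-14:30, 16:45-17:00.
Emeka ∩ Hiro ∩ Hamid: 12:00-13:00, 13:15-14:30.
Emeka ∩ Hiro ∩ Hamid ∩ Priya: 12:00-13:00, 13:15-14:30.
Emeka ∩ Hiro ∩ Hamid ∩ Priya ∩ Bashir: 12:00-13:00, 13:15-14:30.
Emeka ∩ Hiro ∩ Hamid ∩ Priya ∩ Bashir ∩ Leo: 12:00-13:00, 13:15-14:30.
Summing the common windows: 60 + 75 = 135 minutes.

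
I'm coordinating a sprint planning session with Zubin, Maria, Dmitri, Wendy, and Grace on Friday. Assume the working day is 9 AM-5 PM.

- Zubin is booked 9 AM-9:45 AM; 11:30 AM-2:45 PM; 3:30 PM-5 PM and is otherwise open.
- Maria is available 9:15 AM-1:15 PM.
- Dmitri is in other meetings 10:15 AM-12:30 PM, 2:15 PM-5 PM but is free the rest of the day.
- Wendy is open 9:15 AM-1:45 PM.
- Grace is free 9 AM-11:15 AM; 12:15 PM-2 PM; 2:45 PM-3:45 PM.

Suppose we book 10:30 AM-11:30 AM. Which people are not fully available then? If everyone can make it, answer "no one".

Zubin free: 09:45-11:30, 14:45-15:30 (invert busy blocks within the working day).
Maria free: 09:15-13:15.
Dmitri free: 09:00-10:15, 12:30-14:15 (invert busy blocks within the working day).
Wendy free: 09:15-13:45.
Grace free: 09:00-11:15, 12:15-14:00, 14:45-15:45.
Zubin: free for 10:30-11:30. Maria: free for 10:30-11:30. Dmitri: not fully free for 10:30-11:30. Wendy: free for 10:30-11:30. Grace: not fully free for 10:30-11:30.

Dmitri, Grace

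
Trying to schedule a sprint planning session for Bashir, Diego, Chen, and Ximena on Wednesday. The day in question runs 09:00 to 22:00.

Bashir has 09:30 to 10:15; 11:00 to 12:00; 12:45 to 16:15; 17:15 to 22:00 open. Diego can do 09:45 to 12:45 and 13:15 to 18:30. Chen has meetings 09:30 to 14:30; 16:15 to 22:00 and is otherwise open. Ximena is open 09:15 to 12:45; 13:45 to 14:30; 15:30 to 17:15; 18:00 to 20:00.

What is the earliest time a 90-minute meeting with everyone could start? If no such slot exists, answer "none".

none

Bashir free: 09:30-10:15, 11:00-12:00, 12:45-16:15, 17:15-22:00.
Diego free: 09:45-12:45, 13:15-18:30.
Chen free: 09:00-09:30, 14:30-16:15 (invert busy blocks within the working day).
Ximena free: 09:15-12:45, 13:45-14:30, 15:30-17:15, 18:00-20:00.
Bashir ∩ Diego: 09:45-10:15, 11:00-12:00, 13:15-16:15, 17:15-18:30.
Bashir ∩ Diego ∩ Chen: 14:30-16:15.
Bashir ∩ Diego ∩ Chen ∩ Ximena: 15:30-16:15.
Those are the intersection windows.
No common window is at least 90 minutes long.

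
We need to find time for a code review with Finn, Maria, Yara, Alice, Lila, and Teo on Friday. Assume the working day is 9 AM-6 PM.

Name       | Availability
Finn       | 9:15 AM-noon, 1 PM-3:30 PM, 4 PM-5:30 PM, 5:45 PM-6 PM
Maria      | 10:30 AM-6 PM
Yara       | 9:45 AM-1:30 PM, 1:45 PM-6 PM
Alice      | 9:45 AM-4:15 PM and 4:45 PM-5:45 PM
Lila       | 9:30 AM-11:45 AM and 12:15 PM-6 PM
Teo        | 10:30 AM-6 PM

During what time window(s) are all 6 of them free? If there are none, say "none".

10:30-11:45, 13:00-13:30, 13:45-15:30, 16:00-16:15, 16:45-17:30

Finn ∩ Maria: 10:30-12:00, 13:00-15:30, 16:00-17:30, 17:45-18:00.
Finn ∩ Maria ∩ Yara: 10:30-12:00, 13:00-13:30, 13:45-15:30, 16:00-17:30, 17:45-18:00.
Finn ∩ Maria ∩ Yara ∩ Alice: 10:30-12:00, 13:00-13:30, 13:45-15:30, 16:00-16:15, 16:45-17:30.
Finn ∩ Maria ∩ Yara ∩ Alice ∩ Lila: 10:30-11:45, 13:00-13:30, 13:45-15:30, 16:00-16:15, 16:45-17:30.
Finn ∩ Maria ∩ Yara ∩ Alice ∩ Lila ∩ Teo: 10:30-11:45, 13:00-13:30, 13:45-15:30, 16:00-16:15, 16:45-17:30.
So the common availability across everyone is 10:30-11:45, 13:00-13:30, 13:45-15:30, 16:00-16:15, 16:45-17:30.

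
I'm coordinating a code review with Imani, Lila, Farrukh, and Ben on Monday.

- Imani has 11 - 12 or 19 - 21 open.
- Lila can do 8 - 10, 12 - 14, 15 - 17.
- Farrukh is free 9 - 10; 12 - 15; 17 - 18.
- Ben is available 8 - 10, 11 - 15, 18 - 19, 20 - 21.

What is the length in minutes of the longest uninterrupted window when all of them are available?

0

Imani ∩ Lila: ∅.
Imani ∩ Lila ∩ Farrukh: ∅.
Imani ∩ Lila ∩ Farrukh ∩ Ben: ∅.
There is no time when everyone is free.
No common window exists, so the longest block is 0 minutes.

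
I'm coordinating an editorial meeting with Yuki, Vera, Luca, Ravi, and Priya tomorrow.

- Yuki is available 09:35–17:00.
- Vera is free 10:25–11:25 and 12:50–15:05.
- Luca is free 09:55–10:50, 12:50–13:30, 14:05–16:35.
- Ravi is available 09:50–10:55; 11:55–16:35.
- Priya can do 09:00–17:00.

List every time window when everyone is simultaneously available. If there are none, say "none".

Yuki ∩ Vera: 10:25-11:25, 12:50-15:05.
Yuki ∩ Vera ∩ Luca: 10:25-10:50, 12:50-13:30, 14:05-15:05.
Yuki ∩ Vera ∩ Luca ∩ Ravi: 10:25-10:50, 12:50-13:30, 14:05-15:05.
Yuki ∩ Vera ∩ Luca ∩ Ravi ∩ Priya: 10:25-10:50, 12:50-13:30, 14:05-15:05.
So the common availability across everyone is 10:25-10:50, 12:50-13:30, 14:05-15:05.

10:25-10:50, 12:50-13:30, 14:05-15:05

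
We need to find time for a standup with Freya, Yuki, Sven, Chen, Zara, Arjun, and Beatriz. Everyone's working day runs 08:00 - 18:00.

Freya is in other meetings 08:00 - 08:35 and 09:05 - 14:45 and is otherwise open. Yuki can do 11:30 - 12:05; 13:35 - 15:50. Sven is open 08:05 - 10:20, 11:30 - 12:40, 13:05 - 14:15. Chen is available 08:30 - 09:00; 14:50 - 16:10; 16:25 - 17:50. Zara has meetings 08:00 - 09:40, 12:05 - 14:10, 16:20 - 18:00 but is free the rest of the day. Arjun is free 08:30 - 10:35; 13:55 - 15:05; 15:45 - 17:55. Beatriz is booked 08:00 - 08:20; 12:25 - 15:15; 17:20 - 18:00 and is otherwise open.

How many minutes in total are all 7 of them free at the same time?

0

Freya free: 08:35-09:05, 14:45-18:00 (invert busy blocks within the working day).
Yuki free: 11:30-12:05, 13:35-15:50.
Sven free: 08:05-10:20, 11:30-12:40, 13:05-14:15.
Chen free: 08:30-09:00, 14:50-16:10, 16:25-17:50.
Zara free: 09:40-12:05, 14:10-16:20 (invert busy blocks within the working day).
Arjun free: 08:30-10:35, 13:55-15:05, 15:45-17:55.
Beatriz free: 08:20-12:25, 15:15-17:20 (invert busy blocks within the working day).
Freya ∩ Yuki: 14:45-15:50.
Freya ∩ Yuki ∩ Sven: ∅.
Freya ∩ Yuki ∩ Sven ∩ Chen: ∅.
Freya ∩ Yuki ∩ Sven ∩ Chen ∩ Zara: ∅.
Freya ∩ Yuki ∩ Sven ∩ Chen ∩ Zara ∩ Arjun: ∅.
Freya ∩ Yuki ∩ Sven ∩ Chen ∩ Zara ∩ Arjun ∩ Beatriz: ∅.
There is no time when everyone is free.
There is no common window, so the total is 0 minutes.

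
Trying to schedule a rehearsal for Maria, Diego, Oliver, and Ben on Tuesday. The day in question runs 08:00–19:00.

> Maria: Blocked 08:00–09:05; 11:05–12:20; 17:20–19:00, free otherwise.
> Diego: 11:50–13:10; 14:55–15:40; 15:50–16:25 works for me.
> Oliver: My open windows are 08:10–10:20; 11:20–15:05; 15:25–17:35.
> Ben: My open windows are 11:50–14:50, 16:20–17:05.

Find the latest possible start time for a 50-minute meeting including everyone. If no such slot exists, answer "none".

Maria free: 09:05-11:05, 12:20-17:20 (invert busy blocks within the working day).
Diego free: 11:50-13:10, 14:55-15:40, 15:50-16:25.
Oliver free: 08:10-10:20, 11:20-15:05, 15:25-17:35.
Ben free: 11:50-14:50, 16:20-17:05.
Maria ∩ Diego: 12:20-13:10, 14:55-15:40, 15:50-16:25.
Maria ∩ Diego ∩ Oliver: 12:20-13:10, 14:55-15:05, 15:25-15:40, 15:50-16:25.
Maria ∩ Diego ∩ Oliver ∩ Ben: 12:20-13:10, 16:20-16:25.
The last common window of at least 50 minutes is 12:20-13:10; a 50-minute meeting can start as late as 12:20 and still end by 13:10.

12:20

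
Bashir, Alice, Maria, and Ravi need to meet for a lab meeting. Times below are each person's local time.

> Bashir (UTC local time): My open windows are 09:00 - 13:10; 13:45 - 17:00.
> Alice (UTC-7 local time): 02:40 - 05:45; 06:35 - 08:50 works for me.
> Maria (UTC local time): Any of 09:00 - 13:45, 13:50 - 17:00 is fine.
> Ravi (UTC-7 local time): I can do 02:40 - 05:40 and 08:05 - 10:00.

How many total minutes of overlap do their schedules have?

Bashir in UTC: 09:00-13:10, 13:45-17:00.
Alice in UTC: 09:40-12:45, 13:35-15:50 (add 7h to convert from UTC-7).
Maria in UTC: 09:00-13:45, 13:50-17:00.
Ravi in UTC: 09:40-12:40, 15:05-17:00 (add 7h to convert from UTC-7).
Bashir ∩ Alice: 09:40-12:45, 13:45-15:50.
Bashir ∩ Alice ∩ Maria: 09:40-12:45, 13:50-15:50.
Bashir ∩ Alice ∩ Maria ∩ Ravi: 09:40-12:40, 15:05-15:50.
So the common availability across everyone is 09:40-12:40, 15:05-15:50.
Summing the common windows: 180 + 45 = 225 minutes.

225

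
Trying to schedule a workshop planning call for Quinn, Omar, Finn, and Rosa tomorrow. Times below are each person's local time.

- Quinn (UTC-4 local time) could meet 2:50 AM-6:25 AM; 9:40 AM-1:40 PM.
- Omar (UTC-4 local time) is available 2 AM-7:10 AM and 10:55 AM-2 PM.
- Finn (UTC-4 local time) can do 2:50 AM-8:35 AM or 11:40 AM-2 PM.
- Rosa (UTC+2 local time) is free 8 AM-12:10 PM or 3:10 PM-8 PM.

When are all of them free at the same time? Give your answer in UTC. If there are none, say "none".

Quinn in UTC: 06:50-10:25, 13:40-17:40 (add 4h to convert from UTC-4).
Omar in UTC: 06:00-11:10, 14:55-18:00 (add 4h to convert from UTC-4).
Finn in UTC: 06:50-12:35, 15:40-18:00 (add 4h to convert from UTC-4).
Rosa in UTC: 06:00-10:10, 13:10-18:00 (subtract 2h to convert from UTC+2).
Quinn ∩ Omar: 06:50-10:25, 14:55-17:40.
Quinn ∩ Omar ∩ Finn: 06:50-10:25, 15:40-17:40.
Quinn ∩ Omar ∩ Finn ∩ Rosa: 06:50-10:10, 15:40-17:40.
Those are the intersection windows.

06:50-10:10, 15:40-17:40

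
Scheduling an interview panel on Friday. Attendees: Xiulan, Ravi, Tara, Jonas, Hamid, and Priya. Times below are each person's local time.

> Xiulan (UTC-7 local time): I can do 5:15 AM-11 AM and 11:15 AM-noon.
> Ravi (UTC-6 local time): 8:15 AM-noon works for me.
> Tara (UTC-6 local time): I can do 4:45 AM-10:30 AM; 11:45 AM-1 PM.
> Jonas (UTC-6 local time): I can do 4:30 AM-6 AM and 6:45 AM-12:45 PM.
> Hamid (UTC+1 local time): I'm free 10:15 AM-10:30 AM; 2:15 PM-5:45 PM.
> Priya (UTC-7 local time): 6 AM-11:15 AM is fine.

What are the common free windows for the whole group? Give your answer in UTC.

14:15-16:30

Xiulan in UTC: 12:15-18:00, 18:15-19:00 (add 7h to convert from UTC-7).
Ravi in UTC: 14:15-18:00 (add 6h to convert from UTC-6).
Tara in UTC: 10:45-16:30, 17:45-19:00 (add 6h to convert from UTC-6).
Jonas in UTC: 10:30-12:00, 12:45-18:45 (add 6h to convert from UTC-6).
Hamid in UTC: 09:15-09:30, 13:15-16:45 (subtract 1h to convert from UTC+1).
Priya in UTC: 13:00-18:15 (add 7h to convert from UTC-7).
Xiulan ∩ Ravi: 14:15-18:00.
Xiulan ∩ Ravi ∩ Tara: 14:15-16:30, 17:45-18:00.
Xiulan ∩ Ravi ∩ Tara ∩ Jonas: 14:15-16:30, 17:45-18:00.
Xiulan ∩ Ravi ∩ Tara ∩ Jonas ∩ Hamid: 14:15-16:30.
Xiulan ∩ Ravi ∩ Tara ∩ Jonas ∩ Hamid ∩ Priya: 14:15-16:30.
Those are the intersection windows.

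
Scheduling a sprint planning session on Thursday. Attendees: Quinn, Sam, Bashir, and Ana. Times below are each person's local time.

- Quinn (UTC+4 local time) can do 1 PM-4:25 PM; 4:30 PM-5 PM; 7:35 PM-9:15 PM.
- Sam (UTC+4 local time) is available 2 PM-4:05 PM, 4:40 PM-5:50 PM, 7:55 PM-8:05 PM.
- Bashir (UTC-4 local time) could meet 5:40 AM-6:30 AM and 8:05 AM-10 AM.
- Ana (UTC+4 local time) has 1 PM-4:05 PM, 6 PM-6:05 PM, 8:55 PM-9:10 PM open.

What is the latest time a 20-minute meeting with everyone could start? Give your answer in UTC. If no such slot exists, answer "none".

Quinn in UTC: 09:00-12:25, 12:30-13:00, 15:35-17:15 (subtract 4h to convert from UTC+4).
Sam in UTC: 10:00-12:05, 12:40-13:50, 15:55-16:05 (subtract 4h to convert from UTC+4).
Bashir in UTC: 09:40-10:30, 12:05-14:00 (add 4h to convert from UTC-4).
Ana in UTC: 09:00-12:05, 14:00-14:05, 16:55-17:10 (subtract 4h to convert from UTC+4).
Quinn ∩ Sam: 10:00-12:05, 12:40-13:00, 15:55-16:05.
Quinn ∩ Sam ∩ Bashir: 10:00-10:30, 12:40-13:00.
Quinn ∩ Sam ∩ Bashir ∩ Ana: 10:00-10:30.
The last common window of at least 20 minutes is 10:00-10:30; a 20-minute meeting can start as late as 10:10 and still end by 10:30.

10:10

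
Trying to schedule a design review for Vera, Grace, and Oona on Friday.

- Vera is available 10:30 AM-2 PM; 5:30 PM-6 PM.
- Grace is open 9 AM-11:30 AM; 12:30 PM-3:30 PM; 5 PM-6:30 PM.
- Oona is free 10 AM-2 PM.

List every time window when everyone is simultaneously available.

Vera ∩ Grace: 10:30-11:30, 12:30-14:00, 17:30-18:00.
Vera ∩ Grace ∩ Oona: 10:30-11:30, 12:30-14:00.
Those are the intersection windows.

10:30-11:30, 12:30-14:00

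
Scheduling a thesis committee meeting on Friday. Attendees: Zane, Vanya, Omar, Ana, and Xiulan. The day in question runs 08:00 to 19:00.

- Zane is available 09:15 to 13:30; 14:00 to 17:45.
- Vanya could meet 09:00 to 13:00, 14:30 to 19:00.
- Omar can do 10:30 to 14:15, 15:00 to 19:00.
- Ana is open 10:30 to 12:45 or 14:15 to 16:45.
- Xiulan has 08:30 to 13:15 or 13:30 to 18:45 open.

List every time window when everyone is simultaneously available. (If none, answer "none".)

10:30-12:45, 15:00-16:45

Zane ∩ Vanya: 09:15-13:00, 14:30-17:45.
Zane ∩ Vanya ∩ Omar: 10:30-13:00, 15:00-17:45.
Zane ∩ Vanya ∩ Omar ∩ Ana: 10:30-12:45, 15:00-16:45.
Zane ∩ Vanya ∩ Omar ∩ Ana ∩ Xiulan: 10:30-12:45, 15:00-16:45.
So the common availability across everyone is 10:30-12:45, 15:00-16:45.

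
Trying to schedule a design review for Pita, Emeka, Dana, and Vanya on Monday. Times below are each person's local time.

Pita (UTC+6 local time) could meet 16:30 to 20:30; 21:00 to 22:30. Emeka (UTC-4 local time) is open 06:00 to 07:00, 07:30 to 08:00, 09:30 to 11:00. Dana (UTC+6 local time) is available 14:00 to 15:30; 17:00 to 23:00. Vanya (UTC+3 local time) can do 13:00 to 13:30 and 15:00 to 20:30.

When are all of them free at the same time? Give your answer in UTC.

Pita in UTC: 10:30-14:30, 15:00-16:30 (subtract 6h to convert from UTC+6).
Emeka in UTC: 10:00-11:00, 11:30-12:00, 13:30-15:00 (add 4h to convert from UTC-4).
Dana in UTC: 08:00-09:30, 11:00-17:00 (subtract 6h to convert from UTC+6).
Vanya in UTC: 10:00-10:30, 12:00-17:30 (subtract 3h to convert from UTC+3).
Pita ∩ Emeka: 10:30-11:00, 11:30-12:00, 13:30-14:30.
Pita ∩ Emeka ∩ Dana: 11:30-12:00, 13:30-14:30.
Pita ∩ Emeka ∩ Dana ∩ Vanya: 13:30-14:30.

13:30-14:30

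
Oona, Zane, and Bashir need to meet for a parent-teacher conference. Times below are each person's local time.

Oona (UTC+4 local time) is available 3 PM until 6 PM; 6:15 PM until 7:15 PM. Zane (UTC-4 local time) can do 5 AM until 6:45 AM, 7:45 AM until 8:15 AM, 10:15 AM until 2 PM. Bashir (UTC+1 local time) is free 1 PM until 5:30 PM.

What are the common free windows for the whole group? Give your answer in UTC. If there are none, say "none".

Oona in UTC: 11:00-14:00, 14:15-15:15 (subtract 4h to convert from UTC+4).
Zane in UTC: 09:00-10:45, 11:45-12:15, 14:15-18:00 (add 4h to convert from UTC-4).
Bashir in UTC: 12:00-16:30 (subtract 1h to convert from UTC+1).
Oona ∩ Zane: 11:45-12:15, 14:15-15:15.
Oona ∩ Zane ∩ Bashir: 12:00-12:15, 14:15-15:15.

12:00-12:15, 14:15-15:15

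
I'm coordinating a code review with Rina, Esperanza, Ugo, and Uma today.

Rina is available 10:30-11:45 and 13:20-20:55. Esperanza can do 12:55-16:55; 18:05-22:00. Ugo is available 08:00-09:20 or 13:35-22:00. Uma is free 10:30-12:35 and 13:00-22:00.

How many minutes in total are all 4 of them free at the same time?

Rina ∩ Esperanza: 13:20-16:55, 18:05-20:55.
Rina ∩ Esperanza ∩ Ugo: 13:35-16:55, 18:05-20:55.
Rina ∩ Esperanza ∩ Ugo ∩ Uma: 13:35-16:55, 18:05-20:55.
So the common availability across everyone is 13:35-16:55, 18:05-20:55.
Summing the common windows: 200 + 170 = 370 minutes.

370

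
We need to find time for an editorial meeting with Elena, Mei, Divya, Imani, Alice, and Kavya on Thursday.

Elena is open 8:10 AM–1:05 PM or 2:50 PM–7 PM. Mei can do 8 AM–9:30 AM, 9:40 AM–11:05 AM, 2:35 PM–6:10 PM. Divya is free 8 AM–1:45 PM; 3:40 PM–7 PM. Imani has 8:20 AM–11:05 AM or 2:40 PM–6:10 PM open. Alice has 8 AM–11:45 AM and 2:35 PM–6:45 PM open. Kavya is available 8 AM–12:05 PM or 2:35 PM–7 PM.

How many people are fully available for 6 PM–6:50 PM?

3

Elena, Divya, and Kavya can make the full 18:00-18:50 slot — that's 3.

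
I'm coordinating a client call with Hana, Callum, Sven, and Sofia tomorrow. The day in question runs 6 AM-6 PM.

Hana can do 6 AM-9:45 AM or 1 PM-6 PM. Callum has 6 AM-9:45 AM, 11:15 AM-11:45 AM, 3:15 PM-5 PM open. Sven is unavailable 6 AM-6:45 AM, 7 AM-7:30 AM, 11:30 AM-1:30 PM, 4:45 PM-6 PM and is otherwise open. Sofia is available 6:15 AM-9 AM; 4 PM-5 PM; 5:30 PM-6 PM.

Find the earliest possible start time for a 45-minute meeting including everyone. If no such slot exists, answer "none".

07:30

Hana free: 06:00-09:45, 13:00-18:00.
Callum free: 06:00-09:45, 11:15-11:45, 15:15-17:00.
Sven free: 06:45-07:00, 07:30-11:30, 13:30-16:45 (invert busy blocks within the working day).
Sofia free: 06:15-09:00, 16:00-17:00, 17:30-18:00.
Hana ∩ Callum: 06:00-09:45, 15:15-17:00.
Hana ∩ Callum ∩ Sven: 06:45-07:00, 07:30-09:45, 15:15-16:45.
Hana ∩ Callum ∩ Sven ∩ Sofia: 06:45-07:00, 07:30-09:00, 16:00-16:45.
The first common window of at least 45 minutes is 07:30-09:00, so the earliest start is 07:30.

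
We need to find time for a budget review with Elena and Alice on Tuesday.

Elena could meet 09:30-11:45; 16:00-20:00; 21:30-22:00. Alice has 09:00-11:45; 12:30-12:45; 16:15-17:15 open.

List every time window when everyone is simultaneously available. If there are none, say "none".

Elena ∩ Alice: 09:30-11:45, 16:15-17:15.

09:30-11:45, 16:15-17:15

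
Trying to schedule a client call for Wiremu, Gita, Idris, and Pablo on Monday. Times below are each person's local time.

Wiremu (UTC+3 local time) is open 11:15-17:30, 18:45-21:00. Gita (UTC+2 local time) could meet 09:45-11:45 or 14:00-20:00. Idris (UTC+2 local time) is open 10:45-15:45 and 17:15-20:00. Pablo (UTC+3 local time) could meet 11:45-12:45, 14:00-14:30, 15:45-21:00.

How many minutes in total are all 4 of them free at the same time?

255

Wiremu in UTC: 08:15-14:30, 15:45-18:00 (subtract 3h to convert from UTC+3).
Gita in UTC: 07:45-09:45, 12:00-18:00 (subtract 2h to convert from UTC+2).
Idris in UTC: 08:45-13:45, 15:15-18:00 (subtract 2h to convert from UTC+2).
Pablo in UTC: 08:45-09:45, 11:00-11:30, 12:45-18:00 (subtract 3h to convert from UTC+3).
Wiremu ∩ Gita: 08:15-09:45, 12:00-14:30, 15:45-18:00.
Wiremu ∩ Gita ∩ Idris: 08:45-09:45, 12:00-13:45, 15:45-18:00.
Wiremu ∩ Gita ∩ Idris ∩ Pablo: 08:45-09:45, 12:45-13:45, 15:45-18:00.
Summing the common windows: 60 + 60 + 135 = 255 minutes.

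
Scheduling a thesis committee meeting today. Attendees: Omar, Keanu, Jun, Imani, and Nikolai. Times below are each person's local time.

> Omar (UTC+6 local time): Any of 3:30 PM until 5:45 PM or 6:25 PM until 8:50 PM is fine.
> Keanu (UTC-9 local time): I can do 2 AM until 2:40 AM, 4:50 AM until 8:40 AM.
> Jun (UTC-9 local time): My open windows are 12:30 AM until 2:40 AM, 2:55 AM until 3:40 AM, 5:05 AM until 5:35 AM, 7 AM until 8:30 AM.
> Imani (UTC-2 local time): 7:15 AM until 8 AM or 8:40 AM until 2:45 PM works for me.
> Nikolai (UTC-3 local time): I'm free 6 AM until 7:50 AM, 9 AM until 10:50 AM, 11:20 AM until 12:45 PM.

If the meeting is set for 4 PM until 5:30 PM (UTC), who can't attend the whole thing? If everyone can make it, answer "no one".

Omar in UTC: 09:30-11:45, 12:25-14:50 (subtract 6h to convert from UTC+6).
Keanu in UTC: 11:00-11:40, 13:50-17:40 (add 9h to convert from UTC-9).
Jun in UTC: 09:30-11:40, 11:55-12:40, 14:05-14:35, 16:00-17:30 (add 9h to convert from UTC-9).
Imani in UTC: 09:15-10:00, 10:40-16:45 (add 2h to convert from UTC-2).
Nikolai in UTC: 09:00-10:50, 12:00-13:50, 14:20-15:45 (add 3h to convert from UTC-3).
Omar: not fully free for 16:00-17:30. Keanu: free for 16:00-17:30. Jun: free for 16:00-17:30. Imani: not fully free for 16:00-17:30. Nikolai: not fully free for 16:00-17:30.

Imani, Nikolai, Omar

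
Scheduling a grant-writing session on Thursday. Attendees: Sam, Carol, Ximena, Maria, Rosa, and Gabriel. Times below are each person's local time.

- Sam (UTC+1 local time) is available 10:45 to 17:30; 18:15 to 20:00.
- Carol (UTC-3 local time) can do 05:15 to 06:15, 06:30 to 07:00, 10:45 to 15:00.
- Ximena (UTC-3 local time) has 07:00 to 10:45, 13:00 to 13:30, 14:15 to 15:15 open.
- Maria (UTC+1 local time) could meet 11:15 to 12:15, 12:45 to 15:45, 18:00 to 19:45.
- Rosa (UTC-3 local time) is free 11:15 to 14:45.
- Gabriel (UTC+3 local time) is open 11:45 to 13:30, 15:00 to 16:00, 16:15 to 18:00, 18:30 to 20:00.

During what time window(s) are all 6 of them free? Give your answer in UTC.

Sam in UTC: 09:45-16:30, 17:15-19:00 (subtract 1h to convert from UTC+1).
Carol in UTC: 08:15-09:15, 09:30-10:00, 13:45-18:00 (add 3h to convert from UTC-3).
Ximena in UTC: 10:00-13:45, 16:00-16:30, 17:15-18:15 (add 3h to convert from UTC-3).
Maria in UTC: 10:15-11:15, 11:45-14:45, 17:00-18:45 (subtract 1h to convert from UTC+1).
Rosa in UTC: 14:15-17:45 (add 3h to convert from UTC-3).
Gabriel in UTC: 08:45-10:30, 12:00-13:00, 13:15-15:00, 15:30-17:00 (subtract 3h to convert from UTC+3).
Sam ∩ Carol: 09:45-10:00, 13:45-16:30, 17:15-18:00.
Sam ∩ Carol ∩ Ximena: 16:00-16:30, 17:15-18:00.
Sam ∩ Carol ∩ Ximena ∩ Maria: 17:15-18:00.
Sam ∩ Carol ∩ Ximena ∩ Maria ∩ Rosa: 17:15-17:45.
Sam ∩ Carol ∩ Ximena ∩ Maria ∩ Rosa ∩ Gabriel: ∅.
There is no time when everyone is free.

none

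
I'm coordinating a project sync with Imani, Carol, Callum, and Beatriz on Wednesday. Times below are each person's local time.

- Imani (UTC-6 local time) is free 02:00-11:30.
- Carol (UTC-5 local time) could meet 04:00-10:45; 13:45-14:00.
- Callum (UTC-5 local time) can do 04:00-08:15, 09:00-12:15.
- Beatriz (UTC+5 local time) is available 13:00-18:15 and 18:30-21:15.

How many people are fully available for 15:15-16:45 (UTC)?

Imani in UTC: 08:00-17:30 (add 6h to convert from UTC-6).
Carol in UTC: 09:00-15:45, 18:45-19:00 (add 5h to convert from UTC-5).
Callum in UTC: 09:00-13:15, 14:00-17:15 (add 5h to convert from UTC-5).
Beatriz in UTC: 08:00-13:15, 13:30-16:15 (subtract 5h to convert from UTC+5).
Imani and Callum can make the full 15:15-16:45 slot — that's 2.

2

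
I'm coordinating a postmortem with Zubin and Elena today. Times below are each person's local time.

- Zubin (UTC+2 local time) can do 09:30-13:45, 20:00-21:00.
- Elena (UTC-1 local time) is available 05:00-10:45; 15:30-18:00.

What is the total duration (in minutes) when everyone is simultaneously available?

Zubin in UTC: 07:30-11:45, 18:00-19:00 (subtract 2h to convert from UTC+2).
Elena in UTC: 06:00-11:45, 16:30-19:00 (add 1h to convert from UTC-1).
Zubin ∩ Elena: 07:30-11:45, 18:00-19:00.
Summing the common windows: 255 + 60 = 315 minutes.

315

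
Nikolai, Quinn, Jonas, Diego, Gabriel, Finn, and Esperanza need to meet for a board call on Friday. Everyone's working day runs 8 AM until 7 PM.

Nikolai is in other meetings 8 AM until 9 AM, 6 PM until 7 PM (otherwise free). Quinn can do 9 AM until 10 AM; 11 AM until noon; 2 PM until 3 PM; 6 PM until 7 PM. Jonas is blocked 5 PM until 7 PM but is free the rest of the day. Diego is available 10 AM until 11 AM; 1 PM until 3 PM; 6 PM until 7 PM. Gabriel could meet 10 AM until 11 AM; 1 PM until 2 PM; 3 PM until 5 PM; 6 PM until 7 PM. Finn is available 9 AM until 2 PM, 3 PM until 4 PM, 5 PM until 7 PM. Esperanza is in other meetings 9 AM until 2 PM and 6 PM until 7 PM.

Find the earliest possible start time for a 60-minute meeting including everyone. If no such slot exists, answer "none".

none

Nikolai free: 09:00-18:00 (invert busy blocks within the working day).
Quinn free: 09:00-10:00, 11:00-12:00, 14:00-15:00, 18:00-19:00.
Jonas free: 08:00-17:00 (invert busy blocks within the working day).
Diego free: 10:00-11:00, 13:00-15:00, 18:00-19:00.
Gabriel free: 10:00-11:00, 13:00-14:00, 15:00-17:00, 18:00-19:00.
Finn free: 09:00-14:00, 15:00-16:00, 17:00-19:00.
Esperanza free: 08:00-09:00, 14:00-18:00 (invert busy blocks within the working day).
Nikolai ∩ Quinn: 09:00-10:00, 11:00-12:00, 14:00-15:00.
Nikolai ∩ Quinn ∩ Jonas: 09:00-10:00, 11:00-12:00, 14:00-15:00.
Nikolai ∩ Quinn ∩ Jonas ∩ Diego: 14:00-15:00.
Nikolai ∩ Quinn ∩ Jonas ∩ Diego ∩ Gabriel: ∅.
Nikolai ∩ Quinn ∩ Jonas ∩ Diego ∩ Gabriel ∩ Finn: ∅.
Nikolai ∩ Quinn ∩ Jonas ∩ Diego ∩ Gabriel ∩ Finn ∩ Esperanza: ∅.
There is no time when everyone is free.
No common window is at least 60 minutes long.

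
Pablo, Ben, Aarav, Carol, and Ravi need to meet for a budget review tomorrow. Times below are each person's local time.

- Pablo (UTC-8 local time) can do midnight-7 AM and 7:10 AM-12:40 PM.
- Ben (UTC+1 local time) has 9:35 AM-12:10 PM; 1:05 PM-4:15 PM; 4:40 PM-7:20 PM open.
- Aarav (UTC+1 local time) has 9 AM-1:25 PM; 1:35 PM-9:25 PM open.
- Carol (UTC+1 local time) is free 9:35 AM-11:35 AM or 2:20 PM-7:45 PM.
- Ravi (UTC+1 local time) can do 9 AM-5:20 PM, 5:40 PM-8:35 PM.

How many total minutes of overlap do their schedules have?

365

Pablo in UTC: 08:00-15:00, 15:10-20:40 (add 8h to convert from UTC-8).
Ben in UTC: 08:35-11:10, 12:05-15:15, 15:40-18:20 (subtract 1h to convert from UTC+1).
Aarav in UTC: 08:00-12:25, 12:35-20:25 (subtract 1h to convert from UTC+1).
Carol in UTC: 08:35-10:35, 13:20-18:45 (subtract 1h to convert from UTC+1).
Ravi in UTC: 08:00-16:20, 16:40-19:35 (subtract 1h to convert from UTC+1).
Pablo ∩ Ben: 08:35-11:10, 12:05-15:00, 15:10-15:15, 15:40-18:20.
Pablo ∩ Ben ∩ Aarav: 08:35-11:10, 12:05-12:25, 12:35-15:00, 15:10-15:15, 15:40-18:20.
Pablo ∩ Ben ∩ Aarav ∩ Carol: 08:35-10:35, 13:20-15:00, 15:10-15:15, 15:40-18:20.
Pablo ∩ Ben ∩ Aarav ∩ Carol ∩ Ravi: 08:35-10:35, 13:20-15:00, 15:10-15:15, 15:40-16:20, 16:40-18:20.
Those are the intersection windows.
Summing the common windows: 120 + 100 + 5 + 40 + 100 = 365 minutes.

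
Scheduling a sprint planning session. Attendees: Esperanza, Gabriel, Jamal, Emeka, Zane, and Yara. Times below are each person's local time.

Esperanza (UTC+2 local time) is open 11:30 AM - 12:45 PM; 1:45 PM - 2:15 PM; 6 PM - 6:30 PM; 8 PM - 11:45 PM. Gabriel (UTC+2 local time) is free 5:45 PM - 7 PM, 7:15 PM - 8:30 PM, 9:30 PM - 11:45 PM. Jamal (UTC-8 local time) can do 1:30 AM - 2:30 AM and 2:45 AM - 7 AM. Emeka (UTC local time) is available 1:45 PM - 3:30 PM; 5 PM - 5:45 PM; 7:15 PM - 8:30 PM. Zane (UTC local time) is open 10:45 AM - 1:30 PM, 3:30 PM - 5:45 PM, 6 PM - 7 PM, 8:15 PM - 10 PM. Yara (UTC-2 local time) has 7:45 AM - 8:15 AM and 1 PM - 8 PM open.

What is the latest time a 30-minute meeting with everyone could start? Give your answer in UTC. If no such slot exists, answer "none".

Esperanza in UTC: 09:30-10:45, 11:45-12:15, 16:00-16:30, 18:00-21:45 (subtract 2h to convert from UTC+2).
Gabriel in UTC: 15:45-17:00, 17:15-18:30, 19:30-21:45 (subtract 2h to convert from UTC+2).
Jamal in UTC: 09:30-10:30, 10:45-15:00 (add 8h to convert from UTC-8).
Emeka in UTC: 13:45-15:30, 17:00-17:45, 19:15-20:30.
Zane in UTC: 10:45-13:30, 15:30-17:45, 18:00-19:00, 20:15-22:00.
Yara in UTC: 09:45-10:15, 15:00-22:00 (add 2h to convert from UTC-2).
Esperanza ∩ Gabriel: 16:00-16:30, 18:00-18:30, 19:30-21:45.
Esperanza ∩ Gabriel ∩ Jamal: ∅.
Esperanza ∩ Gabriel ∩ Jamal ∩ Emeka: ∅.
Esperanza ∩ Gabriel ∩ Jamal ∩ Emeka ∩ Zane: ∅.
Esperanza ∩ Gabriel ∩ Jamal ∩ Emeka ∩ Zane ∩ Yara: ∅.
There is no time when everyone is free.
No common window is at least 30 minutes long.

none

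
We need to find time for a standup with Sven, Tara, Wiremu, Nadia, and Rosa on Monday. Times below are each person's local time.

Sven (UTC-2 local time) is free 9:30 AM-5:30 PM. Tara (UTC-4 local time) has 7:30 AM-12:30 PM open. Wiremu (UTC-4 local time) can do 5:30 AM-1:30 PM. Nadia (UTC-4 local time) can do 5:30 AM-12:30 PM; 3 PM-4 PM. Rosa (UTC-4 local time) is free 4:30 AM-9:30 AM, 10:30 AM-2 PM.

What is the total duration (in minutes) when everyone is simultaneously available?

240

Sven in UTC: 11:30-19:30 (add 2h to convert from UTC-2).
Tara in UTC: 11:30-16:30 (add 4h to convert from UTC-4).
Wiremu in UTC: 09:30-17:30 (add 4h to convert from UTC-4).
Nadia in UTC: 09:30-16:30, 19:00-20:00 (add 4h to convert from UTC-4).
Rosa in UTC: 08:30-13:30, 14:30-18:00 (add 4h to convert from UTC-4).
Sven ∩ Tara: 11:30-16:30.
Sven ∩ Tara ∩ Wiremu: 11:30-16:30.
Sven ∩ Tara ∩ Wiremu ∩ Nadia: 11:30-16:30.
Sven ∩ Tara ∩ Wiremu ∩ Nadia ∩ Rosa: 11:30-13:30, 14:30-16:30.
Summing the common windows: 120 + 120 = 240 minutes.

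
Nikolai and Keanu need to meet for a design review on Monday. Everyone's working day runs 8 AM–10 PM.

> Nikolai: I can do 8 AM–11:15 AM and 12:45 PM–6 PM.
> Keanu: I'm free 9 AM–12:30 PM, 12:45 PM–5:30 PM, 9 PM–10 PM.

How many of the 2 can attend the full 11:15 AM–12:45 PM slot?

0

nobody can make the full 11:15-12:45 slot — that's 0.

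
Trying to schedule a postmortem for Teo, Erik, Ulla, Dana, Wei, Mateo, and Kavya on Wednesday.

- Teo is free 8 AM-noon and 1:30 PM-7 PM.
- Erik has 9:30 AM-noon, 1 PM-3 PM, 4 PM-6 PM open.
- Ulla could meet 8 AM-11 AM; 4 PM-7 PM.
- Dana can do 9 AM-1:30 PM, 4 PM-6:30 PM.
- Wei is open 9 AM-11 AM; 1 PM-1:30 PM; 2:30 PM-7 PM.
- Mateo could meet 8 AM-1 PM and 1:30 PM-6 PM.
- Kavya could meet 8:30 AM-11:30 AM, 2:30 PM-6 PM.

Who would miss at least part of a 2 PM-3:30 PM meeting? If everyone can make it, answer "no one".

Teo: free for 14:00-15:30. Erik: not fully free for 14:00-15:30. Ulla: not fully free for 14:00-15:30. Dana: not fully free for 14:00-15:30. Wei: not fully free for 14:00-15:30. Mateo: free for 14:00-15:30. Kavya: not fully free for 14:00-15:30.

Dana, Erik, Kavya, Ulla, Wei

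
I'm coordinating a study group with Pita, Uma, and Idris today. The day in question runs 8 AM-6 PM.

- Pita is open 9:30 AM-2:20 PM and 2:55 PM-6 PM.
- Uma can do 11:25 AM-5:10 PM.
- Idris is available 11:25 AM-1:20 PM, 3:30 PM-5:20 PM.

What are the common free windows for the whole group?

Pita ∩ Uma: 11:25-14:20, 14:55-17:10.
Pita ∩ Uma ∩ Idris: 11:25-13:20, 15:30-17:10.
Those are the intersection windows.

11:25-13:20, 15:30-17:10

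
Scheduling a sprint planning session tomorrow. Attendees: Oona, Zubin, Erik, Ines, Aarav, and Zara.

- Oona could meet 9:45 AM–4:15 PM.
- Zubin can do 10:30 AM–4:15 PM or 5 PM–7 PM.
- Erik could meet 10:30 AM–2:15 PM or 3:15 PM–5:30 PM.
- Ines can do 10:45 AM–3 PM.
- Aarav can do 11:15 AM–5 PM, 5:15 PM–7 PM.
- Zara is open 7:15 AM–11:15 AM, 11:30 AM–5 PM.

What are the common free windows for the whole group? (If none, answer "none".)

Oona ∩ Zubin: 10:30-16:15.
Oona ∩ Zubin ∩ Erik: 10:30-14:15, 15:15-16:15.
Oona ∩ Zubin ∩ Erik ∩ Ines: 10:45-14:15.
Oona ∩ Zubin ∩ Erik ∩ Ines ∩ Aarav: 11:15-14:15.
Oona ∩ Zubin ∩ Erik ∩ Ines ∩ Aarav ∩ Zara: 11:30-14:15.

11:30-14:15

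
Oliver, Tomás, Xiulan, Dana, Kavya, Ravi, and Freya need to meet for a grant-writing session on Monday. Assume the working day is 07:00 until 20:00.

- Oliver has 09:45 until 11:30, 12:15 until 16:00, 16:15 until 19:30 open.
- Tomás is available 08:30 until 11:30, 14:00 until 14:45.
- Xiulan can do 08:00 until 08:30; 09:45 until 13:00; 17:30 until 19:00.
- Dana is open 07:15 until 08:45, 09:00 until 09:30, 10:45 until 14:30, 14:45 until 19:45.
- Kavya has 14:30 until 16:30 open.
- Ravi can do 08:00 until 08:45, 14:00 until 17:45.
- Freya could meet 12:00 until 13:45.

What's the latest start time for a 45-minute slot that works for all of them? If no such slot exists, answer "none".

none

Oliver ∩ Tomás: 09:45-11:30, 14:00-14:45.
Oliver ∩ Tomás ∩ Xiulan: 09:45-11:30.
Oliver ∩ Tomás ∩ Xiulan ∩ Dana: 10:45-11:30.
Oliver ∩ Tomás ∩ Xiulan ∩ Dana ∩ Kavya: ∅.
Oliver ∩ Tomás ∩ Xiulan ∩ Dana ∩ Kavya ∩ Ravi: ∅.
Oliver ∩ Tomás ∩ Xiulan ∩ Dana ∩ Kavya ∩ Ravi ∩ Freya: ∅.
There is no time when everyone is free.
No common window is at least 45 minutes long.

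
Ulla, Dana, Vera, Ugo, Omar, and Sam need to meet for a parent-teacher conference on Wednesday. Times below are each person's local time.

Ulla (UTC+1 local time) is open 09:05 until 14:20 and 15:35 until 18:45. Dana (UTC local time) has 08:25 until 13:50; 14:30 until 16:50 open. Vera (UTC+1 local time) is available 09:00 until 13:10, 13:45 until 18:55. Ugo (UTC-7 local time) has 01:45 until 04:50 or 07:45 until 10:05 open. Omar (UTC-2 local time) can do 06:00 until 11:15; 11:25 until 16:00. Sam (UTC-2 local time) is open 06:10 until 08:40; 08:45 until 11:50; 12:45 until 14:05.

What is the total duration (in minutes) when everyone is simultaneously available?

Ulla in UTC: 08:05-13:20, 14:35-17:45 (subtract 1h to convert from UTC+1).
Dana in UTC: 08:25-13:50, 14:30-16:50.
Vera in UTC: 08:00-12:10, 12:45-17:55 (subtract 1h to convert from UTC+1).
Ugo in UTC: 08:45-11:50, 14:45-17:05 (add 7h to convert from UTC-7).
Omar in UTC: 08:00-13:15, 13:25-18:00 (add 2h to convert from UTC-2).
Sam in UTC: 08:10-10:40, 10:45-13:50, 14:45-16:05 (add 2h to convert from UTC-2).
Ulla ∩ Dana: 08:25-13:20, 14:35-16:50.
Ulla ∩ Dana ∩ Vera: 08:25-12:10, 12:45-13:20, 14:35-16:50.
Ulla ∩ Dana ∩ Vera ∩ Ugo: 08:45-11:50, 14:45-16:50.
Ulla ∩ Dana ∩ Vera ∩ Ugo ∩ Omar: 08:45-11:50, 14:45-16:50.
Ulla ∩ Dana ∩ Vera ∩ Ugo ∩ Omar ∩ Sam: 08:45-10:40, 10:45-11:50, 14:45-16:05.
So the common availability across everyone is 08:45-10:40, 10:45-11:50, 14:45-16:05.
Summing the common windows: 115 + 65 + 80 = 260 minutes.

260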